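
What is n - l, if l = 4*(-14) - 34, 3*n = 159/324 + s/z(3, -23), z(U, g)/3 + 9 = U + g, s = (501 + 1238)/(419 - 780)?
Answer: 305893501/3391956 ≈ 90.182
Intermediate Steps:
s = -1739/361 (s = 1739/(-361) = 1739*(-1/361) = -1739/361 ≈ -4.8172)
z(U, g) = -27 + 3*U + 3*g (z(U, g) = -27 + 3*(U + g) = -27 + (3*U + 3*g) = -27 + 3*U + 3*g)
n = 617461/3391956 (n = (159/324 - 1739/(361*(-27 + 3*3 + 3*(-23))))/3 = (159*(1/324) - 1739/(361*(-27 + 9 - 69)))/3 = (53/108 - 1739/361/(-87))/3 = (53/108 - 1739/361*(-1/87))/3 = (53/108 + 1739/31407)/3 = (⅓)*(617461/1130652) = 617461/3391956 ≈ 0.18204)
l = -90 (l = -56 - 34 = -90)
n - l = 617461/3391956 - 1*(-90) = 617461/3391956 + 90 = 305893501/3391956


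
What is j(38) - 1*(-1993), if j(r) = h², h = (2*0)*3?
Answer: 1993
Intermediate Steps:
h = 0 (h = 0*3 = 0)
j(r) = 0 (j(r) = 0² = 0)
j(38) - 1*(-1993) = 0 - 1*(-1993) = 0 + 1993 = 1993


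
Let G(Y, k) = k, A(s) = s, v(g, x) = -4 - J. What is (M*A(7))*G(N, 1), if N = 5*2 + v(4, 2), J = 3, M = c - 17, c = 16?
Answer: -7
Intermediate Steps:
M = -1 (M = 16 - 17 = -1)
v(g, x) = -7 (v(g, x) = -4 - 1*3 = -4 - 3 = -7)
N = 3 (N = 5*2 - 7 = 10 - 7 = 3)
(M*A(7))*G(N, 1) = -1*7*1 = -7*1 = -7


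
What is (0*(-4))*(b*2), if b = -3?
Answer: 0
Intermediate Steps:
(0*(-4))*(b*2) = (0*(-4))*(-3*2) = 0*(-6) = 0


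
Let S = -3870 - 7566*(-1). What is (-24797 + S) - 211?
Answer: -21312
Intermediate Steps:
S = 3696 (S = -3870 + 7566 = 3696)
(-24797 + S) - 211 = (-24797 + 3696) - 211 = -21101 - 211 = -21312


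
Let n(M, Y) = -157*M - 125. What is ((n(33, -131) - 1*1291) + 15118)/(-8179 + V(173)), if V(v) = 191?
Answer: -8521/7988 ≈ -1.0667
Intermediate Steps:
n(M, Y) = -125 - 157*M
((n(33, -131) - 1*1291) + 15118)/(-8179 + V(173)) = (((-125 - 157*33) - 1*1291) + 15118)/(-8179 + 191) = (((-125 - 5181) - 1291) + 15118)/(-7988) = ((-5306 - 1291) + 15118)*(-1/7988) = (-6597 + 15118)*(-1/7988) = 8521*(-1/7988) = -8521/7988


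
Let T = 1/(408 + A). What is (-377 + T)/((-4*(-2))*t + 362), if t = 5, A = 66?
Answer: -178697/190548 ≈ -0.93781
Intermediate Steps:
T = 1/474 (T = 1/(408 + 66) = 1/474 ≈ 0.0021097)
(-377 + T)/((-4*(-2))*t + 362) = (-377 + 1/474)/(-4*(-2)*5 + 362) = -178697/(474*(8*5 + 362)) = -178697/(474*(40 + 362)) = -178697/474/402 = -178697/474*1/402 = -178697/190548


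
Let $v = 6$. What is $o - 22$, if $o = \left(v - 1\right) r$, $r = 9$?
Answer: $23$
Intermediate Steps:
$o = 45$ ($o = \left(6 - 1\right) 9 = 5 \cdot 9 = 45$)
$o - 22 = 45 - 22 = 23$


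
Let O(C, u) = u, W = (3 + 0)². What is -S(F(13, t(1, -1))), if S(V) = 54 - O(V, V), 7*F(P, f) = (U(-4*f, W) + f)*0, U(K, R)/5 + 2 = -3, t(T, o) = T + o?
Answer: -54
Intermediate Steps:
W = 9 (W = 3² = 9)
U(K, R) = -25 (U(K, R) = -10 + 5*(-3) = -10 - 15 = -25)
F(P, f) = 0 (F(P, f) = ((-25 + f)*0)/7 = (⅐)*0 = 0)
S(V) = 54 - V
-S(F(13, t(1, -1))) = -(54 - 1*0) = -(54 + 0) = -1*54 = -54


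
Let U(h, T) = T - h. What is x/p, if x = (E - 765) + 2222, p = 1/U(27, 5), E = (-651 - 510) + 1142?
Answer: -31636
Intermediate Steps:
E = -19 (E = -1161 + 1142 = -19)
p = -1/22 (p = 1/(5 - 1*27) = 1/(5 - 27) = 1/(-22) = -1/22 ≈ -0.045455)
x = 1438 (x = (-19 - 765) + 2222 = -784 + 2222 = 1438)
x/p = 1438/(-1/22) = 1438*(-22) = -31636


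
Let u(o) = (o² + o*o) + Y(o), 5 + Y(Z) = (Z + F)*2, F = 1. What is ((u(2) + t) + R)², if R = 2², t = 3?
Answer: 256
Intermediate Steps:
Y(Z) = -3 + 2*Z (Y(Z) = -5 + (Z + 1)*2 = -5 + (1 + Z)*2 = -5 + (2 + 2*Z) = -3 + 2*Z)
u(o) = -3 + 2*o + 2*o² (u(o) = (o² + o*o) + (-3 + 2*o) = (o² + o²) + (-3 + 2*o) = 2*o² + (-3 + 2*o) = -3 + 2*o + 2*o²)
R = 4
((u(2) + t) + R)² = (((-3 + 2*2 + 2*2²) + 3) + 4)² = (((-3 + 4 + 2*4) + 3) + 4)² = (((-3 + 4 + 8) + 3) + 4)² = ((9 + 3) + 4)² = (12 + 4)² = 16² = 256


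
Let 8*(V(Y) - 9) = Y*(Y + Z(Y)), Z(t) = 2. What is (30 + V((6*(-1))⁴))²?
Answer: 44232399225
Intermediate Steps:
V(Y) = 9 + Y*(2 + Y)/8 (V(Y) = 9 + (Y*(Y + 2))/8 = 9 + (Y*(2 + Y))/8 = 9 + Y*(2 + Y)/8)
(30 + V((6*(-1))⁴))² = (30 + (9 + (6*(-1))⁴/4 + ((6*(-1))⁴)²/8))² = (30 + (9 + (¼)*(-6)⁴ + ((-6)⁴)²/8))² = (30 + (9 + (¼)*1296 + (⅛)*1296²))² = (30 + (9 + 324 + (⅛)*1679616))² = (30 + (9 + 324 + 209952))² = (30 + 210285)² = 210315² = 44232399225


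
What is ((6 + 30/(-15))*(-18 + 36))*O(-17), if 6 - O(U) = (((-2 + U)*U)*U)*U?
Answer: -6720552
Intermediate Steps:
O(U) = 6 - U³*(-2 + U) (O(U) = 6 - ((-2 + U)*U)*U*U = 6 - (U*(-2 + U))*U*U = 6 - U²*(-2 + U)*U = 6 - U³*(-2 + U))
((6 + 30/(-15))*(-18 + 36))*O(-17) = ((6 + 30/(-15))*(-18 + 36))*(6 - 1*(-17)⁴ + 2*(-17)³) = ((6 + 30*(-1/15))*18)*(6 - 1*83521 + 2*(-4913)) = ((6 - 2)*18)*(6 - 83521 - 9826) = (4*18)*(-93341) = 72*(-93341) = -6720552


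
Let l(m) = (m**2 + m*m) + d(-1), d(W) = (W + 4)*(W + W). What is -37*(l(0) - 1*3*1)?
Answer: 333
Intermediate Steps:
d(W) = 2*W*(4 + W) (d(W) = (4 + W)*(2*W) = 2*W*(4 + W))
l(m) = -6 + 2*m**2 (l(m) = (m**2 + m*m) + 2*(-1)*(4 - 1) = (m**2 + m**2) + 2*(-1)*3 = 2*m**2 - 6 = -6 + 2*m**2)
-37*(l(0) - 1*3*1) = -37*((-6 + 2*0**2) - 1*3*1) = -37*((-6 + 2*0) - 3*1) = -37*((-6 + 0) - 3) = -37*(-6 - 3) = -37*(-9) = 333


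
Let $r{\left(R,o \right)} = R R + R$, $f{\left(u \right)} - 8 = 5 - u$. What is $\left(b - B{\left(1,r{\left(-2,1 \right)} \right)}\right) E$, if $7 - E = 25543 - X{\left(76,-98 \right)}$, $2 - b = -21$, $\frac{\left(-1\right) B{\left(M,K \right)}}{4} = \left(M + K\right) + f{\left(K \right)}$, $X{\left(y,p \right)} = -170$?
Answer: $-2030774$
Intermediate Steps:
$f{\left(u \right)} = 13 - u$ ($f{\left(u \right)} = 8 - \left(-5 + u\right) = 13 - u$)
$r{\left(R,o \right)} = R + R^{2}$ ($r{\left(R,o \right)} = R^{2} + R = R + R^{2}$)
$B{\left(M,K \right)} = -52 - 4 M$ ($B{\left(M,K \right)} = - 4 \left(\left(M + K\right) - \left(-13 + K\right)\right) = - 4 \left(\left(K + M\right) - \left(-13 + K\right)\right) = - 4 \left(13 + M\right) = -52 - 4 M$)
$b = 23$ ($b = 2 - -21 = 2 + 21 = 23$)
$E = -25706$ ($E = 7 - \left(25543 - -170\right) = 7 - \left(25543 + 170\right) = 7 - 25713 = -25706$)
$\left(b - B{\left(1,r{\left(-2,1 \right)} \right)}\right) E = \left(23 - \left(-52 - 4\right)\right) \left(-25706\right) = \left(23 - -56\right) \left(-25706\right) = \left(23 + 56\right) \left(-25706\right) = 79 \left(-25706\right) = -2030774$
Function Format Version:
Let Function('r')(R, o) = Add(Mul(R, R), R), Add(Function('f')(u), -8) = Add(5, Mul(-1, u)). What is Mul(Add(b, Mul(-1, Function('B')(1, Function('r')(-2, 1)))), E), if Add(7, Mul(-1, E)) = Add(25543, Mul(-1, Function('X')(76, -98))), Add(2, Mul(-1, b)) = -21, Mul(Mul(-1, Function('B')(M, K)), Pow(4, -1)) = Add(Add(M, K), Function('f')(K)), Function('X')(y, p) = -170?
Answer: -2030774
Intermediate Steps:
Function('f')(u) = Add(13, Mul(-1, u)) (Function('f')(u) = Add(8, Add(5, Mul(-1, u))) = Add(13, Mul(-1, u)))
Function('r')(R, o) = Add(R, Pow(R, 2)) (Function('r')(R, o) = Add(Pow(R, 2), R) = Add(R, Pow(R, 2)))
Function('B')(M, K) = Add(-52, Mul(-4, M)) (Function('B')(M, K) = Mul(-4, Add(Add(M, K), Add(13, Mul(-1, K)))) = Mul(-4, Add(Add(K, M), Add(13, Mul(-1, K)))) = Mul(-4, Add(13, M)) = Add(-52, Mul(-4, M)))
b = 23 (b = Add(2, Mul(-1, -21)) = Add(2, 21) = 23)
E = -25706 (E = Add(7, Mul(-1, Add(25543, Mul(-1, -170)))) = Add(7, Mul(-1, Add(25543, 170))) = Add(7, Mul(-1, 25713)) = Add(7, -25713) = -25706)
Mul(Add(b, Mul(-1, Function('B')(1, Function('r')(-2, 1)))), E) = Mul(Add(23, Mul(-1, Add(-52, Mul(-4, 1)))), -25706) = Mul(Add(23, Mul(-1, Add(-52, -4))), -25706) = Mul(Add(23, Mul(-1, -56)), -25706) = Mul(Add(23, 56), -25706) = Mul(79, -25706) = -2030774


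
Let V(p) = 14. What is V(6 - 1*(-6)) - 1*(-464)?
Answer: 478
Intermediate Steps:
V(6 - 1*(-6)) - 1*(-464) = 14 - 1*(-464) = 14 + 464 = 478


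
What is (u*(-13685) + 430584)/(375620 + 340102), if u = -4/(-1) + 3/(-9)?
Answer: 163031/306738 ≈ 0.53150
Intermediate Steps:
u = 11/3 (u = -4*(-1) + 3*(-⅑) = 4 - ⅓ = 11/3 ≈ 3.6667)
(u*(-13685) + 430584)/(375620 + 340102) = ((11/3)*(-13685) + 430584)/(375620 + 340102) = (-150535/3 + 430584)/715722 = (1141217/3)*(1/715722) = 163031/306738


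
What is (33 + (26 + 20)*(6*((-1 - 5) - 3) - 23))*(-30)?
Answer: 105270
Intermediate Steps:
(33 + (26 + 20)*(6*((-1 - 5) - 3) - 23))*(-30) = (33 + 46*(6*(-6 - 3) - 23))*(-30) = (33 + 46*(6*(-9) - 23))*(-30) = (33 + 46*(-54 - 23))*(-30) = (33 + 46*(-77))*(-30) = (33 - 3542)*(-30) = -3509*(-30) = 105270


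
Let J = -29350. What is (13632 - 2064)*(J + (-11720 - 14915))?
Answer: -647634480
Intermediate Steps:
(13632 - 2064)*(J + (-11720 - 14915)) = (13632 - 2064)*(-29350 + (-11720 - 14915)) = 11568*(-29350 - 26635) = 11568*(-55985) = -647634480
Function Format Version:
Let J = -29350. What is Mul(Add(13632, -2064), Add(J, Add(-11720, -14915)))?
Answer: -647634480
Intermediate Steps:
Mul(Add(13632, -2064), Add(J, Add(-11720, -14915))) = Mul(Add(13632, -2064), Add(-29350, Add(-11720, -14915))) = Mul(11568, Add(-29350, -26635)) = Mul(11568, -55985) = -647634480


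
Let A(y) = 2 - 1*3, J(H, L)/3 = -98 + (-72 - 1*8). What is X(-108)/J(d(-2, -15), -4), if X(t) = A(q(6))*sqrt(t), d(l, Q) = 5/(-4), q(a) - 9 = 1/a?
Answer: I*sqrt(3)/89 ≈ 0.019461*I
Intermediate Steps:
q(a) = 9 + 1/a
d(l, Q) = -5/4 (d(l, Q) = 5*(-1/4) = -5/4)
J(H, L) = -534 (J(H, L) = 3*(-98 + (-72 - 1*8)) = 3*(-98 + (-72 - 8)) = 3*(-98 - 80) = 3*(-178) = -534)
A(y) = -1 (A(y) = 2 - 3 = -1)
X(t) = -sqrt(t)
X(-108)/J(d(-2, -15), -4) = -sqrt(-108)/(-534) = -6*I*sqrt(3)*(-1/534) = I*sqrt(3)/89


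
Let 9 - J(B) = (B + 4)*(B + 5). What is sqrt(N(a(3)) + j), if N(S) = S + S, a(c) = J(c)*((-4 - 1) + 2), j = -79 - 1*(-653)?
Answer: 2*sqrt(214) ≈ 29.257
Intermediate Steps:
j = 574 (j = -79 + 653 = 574)
J(B) = 9 - (4 + B)*(5 + B) (J(B) = 9 - (B + 4)*(B + 5) = 9 - (4 + B)*(5 + B))
a(c) = 33 + 3*c**2 + 27*c (a(c) = (-11 - c**2 - 9*c)*((-4 - 1) + 2) = (-11 - c**2 - 9*c)*(-5 + 2) = (-11 - c**2 - 9*c)*(-3) = 33 + 3*c**2 + 27*c)
N(S) = 2*S
sqrt(N(a(3)) + j) = sqrt(2*(33 + 3*3**2 + 27*3) + 574) = sqrt(2*(33 + 3*9 + 81) + 574) = sqrt(2*(33 + 27 + 81) + 574) = sqrt(2*141 + 574) = sqrt(282 + 574) = sqrt(856) = 2*sqrt(214)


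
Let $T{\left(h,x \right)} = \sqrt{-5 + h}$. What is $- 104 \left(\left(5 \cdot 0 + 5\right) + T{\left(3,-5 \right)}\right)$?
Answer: $-520 - 104 i \sqrt{2} \approx -520.0 - 147.08 i$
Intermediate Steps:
$- 104 \left(\left(5 \cdot 0 + 5\right) + T{\left(3,-5 \right)}\right) = - 104 \left(\left(5 \cdot 0 + 5\right) + \sqrt{-5 + 3}\right) = - 104 \left(\left(0 + 5\right) + \sqrt{-2}\right) = - 104 \left(5 + i \sqrt{2}\right) = -520 - 104 i \sqrt{2}$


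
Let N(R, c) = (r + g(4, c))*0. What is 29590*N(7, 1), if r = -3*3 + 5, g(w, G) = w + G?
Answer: 0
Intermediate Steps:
g(w, G) = G + w
r = -4 (r = -9 + 5 = -4)
N(R, c) = 0 (N(R, c) = (-4 + (c + 4))*0 = (-4 + (4 + c))*0 = c*0 = 0)
29590*N(7, 1) = 29590*0 = 0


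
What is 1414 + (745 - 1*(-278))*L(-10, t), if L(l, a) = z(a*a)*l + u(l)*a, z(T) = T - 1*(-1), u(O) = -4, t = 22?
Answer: -5050160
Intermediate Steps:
z(T) = 1 + T (z(T) = T + 1 = 1 + T)
L(l, a) = -4*a + l*(1 + a²) (L(l, a) = (1 + a*a)*l - 4*a = (1 + a²)*l - 4*a = l*(1 + a²) - 4*a = -4*a + l*(1 + a²))
1414 + (745 - 1*(-278))*L(-10, t) = 1414 + (745 - 1*(-278))*(-4*22 - 10*(1 + 22²)) = 1414 + (745 + 278)*(-88 - 10*(1 + 484)) = 1414 + 1023*(-88 - 10*485) = 1414 + 1023*(-88 - 4850) = 1414 + 1023*(-4938) = 1414 - 5051574 = -5050160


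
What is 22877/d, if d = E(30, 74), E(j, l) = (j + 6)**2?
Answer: 22877/1296 ≈ 17.652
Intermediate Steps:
E(j, l) = (6 + j)**2
d = 1296 (d = (6 + 30)**2 = 36**2 = 1296)
22877/d = 22877/1296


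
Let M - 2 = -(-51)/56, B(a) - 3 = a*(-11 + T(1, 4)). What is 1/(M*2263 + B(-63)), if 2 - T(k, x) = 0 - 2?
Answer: 56/393733 ≈ 0.00014223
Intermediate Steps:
T(k, x) = 4 (T(k, x) = 2 - (0 - 2) = 2 - 1*(-2) = 2 + 2 = 4)
B(a) = 3 - 7*a (B(a) = 3 + a*(-11 + 4) = 3 + a*(-7) = 3 - 7*a)
M = 163/56 (M = 2 - (-51)/56 = 2 - 1*(-51/56) = 2 + 51/56 = 163/56 ≈ 2.9107)
1/(M*2263 + B(-63)) = 1/((163/56)*2263 + (3 - 7*(-63))) = 1/(368869/56 + (3 + 441)) = 1/(368869/56 + 444) = 1/(393733/56) = 56/393733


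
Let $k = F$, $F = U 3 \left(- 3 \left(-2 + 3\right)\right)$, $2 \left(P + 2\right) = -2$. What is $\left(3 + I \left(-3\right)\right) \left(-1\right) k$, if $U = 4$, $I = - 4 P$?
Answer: $-1188$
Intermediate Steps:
$P = -3$ ($P = -2 + \frac{1}{2} \left(-2\right) = -2 - 1 = -3$)
$I = 12$ ($I = \left(-4\right) \left(-3\right) = 12$)
$F = -36$ ($F = 4 \cdot 3 \left(- 3 \left(-2 + 3\right)\right) = 12 \left(\left(-3\right) 1\right) = 12 \left(-3\right) = -36$)
$k = -36$
$\left(3 + I \left(-3\right)\right) \left(-1\right) k = \left(3 + 12 \left(-3\right)\right) \left(-1\right) \left(-36\right) = \left(3 - 36\right) \left(-1\right) \left(-36\right) = \left(-33\right) \left(-1\right) \left(-36\right) = 33 \left(-36\right) = -1188$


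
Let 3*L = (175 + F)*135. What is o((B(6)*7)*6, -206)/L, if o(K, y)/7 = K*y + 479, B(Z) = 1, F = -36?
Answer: -57211/6255 ≈ -9.1464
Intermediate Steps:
o(K, y) = 3353 + 7*K*y (o(K, y) = 7*(K*y + 479) = 7*(479 + K*y) = 3353 + 7*K*y)
L = 6255 (L = ((175 - 36)*135)/3 = (139*135)/3 = (1/3)*18765 = 6255)
o((B(6)*7)*6, -206)/L = (3353 + 7*((1*7)*6)*(-206))/6255 = (3353 + 7*(7*6)*(-206))*(1/6255) = (3353 + 7*42*(-206))*(1/6255) = (3353 - 60564)*(1/6255) = -57211*1/6255 = -57211/6255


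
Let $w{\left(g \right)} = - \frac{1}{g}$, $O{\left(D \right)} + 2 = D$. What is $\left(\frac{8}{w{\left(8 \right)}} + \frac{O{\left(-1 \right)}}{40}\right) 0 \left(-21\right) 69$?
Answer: $0$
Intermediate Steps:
$O{\left(D \right)} = -2 + D$
$\left(\frac{8}{w{\left(8 \right)}} + \frac{O{\left(-1 \right)}}{40}\right) 0 \left(-21\right) 69 = \left(\frac{8}{\left(-1\right) \frac{1}{8}} + \frac{-2 - 1}{40}\right) 0 \left(-21\right) 69 = \left(\frac{8}{\left(-1\right) \frac{1}{8}} - \frac{3}{40}\right) 0 \cdot 69 = \left(\frac{8}{- \frac{1}{8}} - \frac{3}{40}\right) 0 \cdot 69 = \left(8 \left(-8\right) - \frac{3}{40}\right) 0 \cdot 69 = \left(-64 - \frac{3}{40}\right) 0 \cdot 69 = \left(- \frac{2563}{40}\right) 0 \cdot 69 = 0 \cdot 69 = 0$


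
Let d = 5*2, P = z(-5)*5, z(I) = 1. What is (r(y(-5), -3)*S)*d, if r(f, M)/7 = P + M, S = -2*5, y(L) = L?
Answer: -1400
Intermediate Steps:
S = -10
P = 5 (P = 1*5 = 5)
r(f, M) = 35 + 7*M (r(f, M) = 7*(5 + M) = 35 + 7*M)
d = 10
(r(y(-5), -3)*S)*d = ((35 + 7*(-3))*(-10))*10 = ((35 - 21)*(-10))*10 = (14*(-10))*10 = -140*10 = -1400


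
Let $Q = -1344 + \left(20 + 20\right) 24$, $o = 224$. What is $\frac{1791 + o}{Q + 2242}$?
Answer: $\frac{2015}{1858} \approx 1.0845$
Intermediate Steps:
$Q = -384$ ($Q = -1344 + 40 \cdot 24 = -1344 + 960 = -384$)
$\frac{1791 + o}{Q + 2242} = \frac{1791 + 224}{-384 + 2242} = \frac{2015}{1858}$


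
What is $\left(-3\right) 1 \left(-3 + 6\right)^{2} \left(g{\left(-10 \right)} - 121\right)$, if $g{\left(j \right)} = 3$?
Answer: $3186$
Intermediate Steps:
$\left(-3\right) 1 \left(-3 + 6\right)^{2} \left(g{\left(-10 \right)} - 121\right) = \left(-3\right) 1 \left(-3 + 6\right)^{2} \left(3 - 121\right) = - 3 \cdot 3^{2} \left(-118\right) = \left(-3\right) 9 \left(-118\right) = \left(-27\right) \left(-118\right) = 3186$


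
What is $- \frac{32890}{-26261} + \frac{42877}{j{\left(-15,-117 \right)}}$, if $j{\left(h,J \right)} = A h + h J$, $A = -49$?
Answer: $\frac{1207888997}{65389890} \approx 18.472$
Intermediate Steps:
$j{\left(h,J \right)} = - 49 h + J h$ ($j{\left(h,J \right)} = - 49 h + h J = - 49 h + J h$)
$- \frac{32890}{-26261} + \frac{42877}{j{\left(-15,-117 \right)}} = - \frac{32890}{-26261} + \frac{42877}{\left(-15\right) \left(-49 - 117\right)} = \left(-32890\right) \left(- \frac{1}{26261}\right) + \frac{42877}{\left(-15\right) \left(-166\right)} = \frac{32890}{26261} + \frac{42877}{2490} = \frac{1207888997}{65389890}$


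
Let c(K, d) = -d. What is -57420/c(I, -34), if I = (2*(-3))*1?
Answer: -28710/17 ≈ -1688.8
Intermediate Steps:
I = -6 (I = -6*1 = -6)
-57420/c(I, -34) = -57420/((-1*(-34))) = -57420/34 = -57420*1/34 = -28710/17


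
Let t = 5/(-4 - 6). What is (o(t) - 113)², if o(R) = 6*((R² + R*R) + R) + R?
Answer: 51529/4 ≈ 12882.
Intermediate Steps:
t = -½ (t = 5/(-10) = 5*(-⅒) = -½ ≈ -0.50000)
o(R) = 7*R + 12*R² (o(R) = 6*((R² + R²) + R) + R = 6*(2*R² + R) + R = 6*(R + 2*R²) + R = (6*R + 12*R²) + R = 7*R + 12*R²)
(o(t) - 113)² = (-(7 + 12*(-½))/2 - 113)² = (-(7 - 6)/2 - 113)² = (-½*1 - 113)² = (-½ - 113)² = (-227/2)² = 51529/4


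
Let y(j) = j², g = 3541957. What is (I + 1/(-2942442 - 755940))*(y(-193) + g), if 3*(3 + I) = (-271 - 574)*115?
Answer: -71469497178782497/616397 ≈ -1.1595e+11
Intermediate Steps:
I = -97184/3 (I = -3 + ((-271 - 574)*115)/3 = -3 + (-845*115)/3 = -3 + (⅓)*(-97175) = -3 - 97175/3 = -97184/3 ≈ -32395.)
(I + 1/(-2942442 - 755940))*(y(-193) + g) = (-97184/3 + 1/(-2942442 - 755940))*((-193)² + 3541957) = (-97184/3 + 1/(-3698382))*(37249 + 3541957) = (-97184/3 - 1/3698382)*3579206 = -39935950699/1232794*3579206 = -71469497178782497/616397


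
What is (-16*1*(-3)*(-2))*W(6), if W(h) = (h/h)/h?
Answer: -16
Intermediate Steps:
W(h) = 1/h
(-16*1*(-3)*(-2))*W(6) = -16*1*(-3)*(-2)/6 = -(-48)*(-2)*(⅙) = -16*6*(⅙) = -96*⅙ = -16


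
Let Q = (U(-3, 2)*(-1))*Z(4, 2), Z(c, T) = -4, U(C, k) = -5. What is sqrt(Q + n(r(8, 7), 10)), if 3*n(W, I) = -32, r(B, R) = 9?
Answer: 2*I*sqrt(69)/3 ≈ 5.5378*I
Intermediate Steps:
n(W, I) = -32/3 (n(W, I) = (1/3)*(-32) = -32/3)
Q = -20 (Q = -5*(-1)*(-4) = 5*(-4) = -20)
sqrt(Q + n(r(8, 7), 10)) = sqrt(-20 - 32/3) = sqrt(-92/3) = 2*I*sqrt(69)/3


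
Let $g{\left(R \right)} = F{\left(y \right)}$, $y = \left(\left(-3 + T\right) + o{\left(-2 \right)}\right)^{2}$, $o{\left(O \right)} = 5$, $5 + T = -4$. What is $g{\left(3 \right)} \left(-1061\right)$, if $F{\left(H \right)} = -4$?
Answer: $4244$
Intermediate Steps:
$T = -9$ ($T = -5 - 4 = -9$)
$y = 49$ ($y = \left(\left(-3 - 9\right) + 5\right)^{2} = \left(-12 + 5\right)^{2} = \left(-7\right)^{2} = 49$)
$g{\left(R \right)} = -4$
$g{\left(3 \right)} \left(-1061\right) = \left(-4\right) \left(-1061\right) = 4244$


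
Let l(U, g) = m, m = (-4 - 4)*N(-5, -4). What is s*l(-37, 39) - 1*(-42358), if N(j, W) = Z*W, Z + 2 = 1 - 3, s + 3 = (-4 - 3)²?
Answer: 36470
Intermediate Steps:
s = 46 (s = -3 + (-4 - 3)² = -3 + (-7)² = -3 + 49 = 46)
Z = -4 (Z = -2 + (1 - 3) = -2 - 2 = -4)
N(j, W) = -4*W
m = -128 (m = (-4 - 4)*(-4*(-4)) = -8*16 = -128)
l(U, g) = -128
s*l(-37, 39) - 1*(-42358) = 46*(-128) - 1*(-42358) = -5888 + 42358 = 36470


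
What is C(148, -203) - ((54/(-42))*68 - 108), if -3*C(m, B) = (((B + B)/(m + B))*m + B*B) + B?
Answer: -5327402/385 ≈ -13837.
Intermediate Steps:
C(m, B) = -B/3 - B²/3 - 2*B*m/(3*(B + m)) (C(m, B) = -((((B + B)/(m + B))*m + B*B) + B)/3 = -((((2*B)/(B + m))*m + B²) + B)/3 = -(((2*B/(B + m))*m + B²) + B)/3 = -((2*B*m/(B + m) + B²) + B)/3 = -((B² + 2*B*m/(B + m)) + B)/3 = -(B + B² + 2*B*m/(B + m))/3 = -B/3 - B²/3 - 2*B*m/(3*(B + m)))
C(148, -203) - ((54/(-42))*68 - 108) = -1*(-203)*(-203 + (-203)² + 3*148 - 203*148)/(3*(-203) + 3*148) - ((54/(-42))*68 - 108) = -1*(-203)*(-203 + 41209 + 444 - 30044)/(-609 + 444) - ((54*(-1/42))*68 - 108) = -1*(-203)*11406/(-165) - (-9/7*68 - 108) = -1*(-203)*(-1/165)*11406 - (-612/7 - 108) = -771806/55 - 1*(-1368/7) = -771806/55 + 1368/7 = -5327402/385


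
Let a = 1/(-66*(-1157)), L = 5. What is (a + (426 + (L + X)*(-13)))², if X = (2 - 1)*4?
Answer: 556764561947881/5831155044 ≈ 95481.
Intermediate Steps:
X = 4 (X = 1*4 = 4)
a = 1/76362 (a = -1/66*(-1/1157) = 1/76362 ≈ 1.3096e-5)
(a + (426 + (L + X)*(-13)))² = (1/76362 + (426 + (5 + 4)*(-13)))² = (1/76362 + (426 + 9*(-13)))² = (1/76362 + (426 - 117))² = (1/76362 + 309)² = (23595859/76362)² = 556764561947881/5831155044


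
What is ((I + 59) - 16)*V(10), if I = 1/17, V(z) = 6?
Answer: 4392/17 ≈ 258.35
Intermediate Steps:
I = 1/17 ≈ 0.058824
((I + 59) - 16)*V(10) = ((1/17 + 59) - 16)*6 = (1004/17 - 16)*6 = (732/17)*6 = 4392/17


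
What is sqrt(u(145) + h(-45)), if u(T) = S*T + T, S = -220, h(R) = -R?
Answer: I*sqrt(31710) ≈ 178.07*I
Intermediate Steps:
u(T) = -219*T (u(T) = -220*T + T = -219*T)
sqrt(u(145) + h(-45)) = sqrt(-219*145 - 1*(-45)) = sqrt(-31755 + 45) = sqrt(-31710) = I*sqrt(31710)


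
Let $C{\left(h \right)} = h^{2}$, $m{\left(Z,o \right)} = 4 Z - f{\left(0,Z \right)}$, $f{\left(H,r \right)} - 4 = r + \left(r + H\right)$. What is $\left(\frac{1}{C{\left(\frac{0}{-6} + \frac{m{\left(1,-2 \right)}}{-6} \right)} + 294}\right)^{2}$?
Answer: $\frac{81}{7006609} \approx 1.1561 \cdot 10^{-5}$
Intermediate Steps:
$f{\left(H,r \right)} = 4 + H + 2 r$ ($f{\left(H,r \right)} = 4 + \left(r + \left(r + H\right)\right) = 4 + \left(r + \left(H + r\right)\right) = 4 + \left(H + 2 r\right) = 4 + H + 2 r$)
$m{\left(Z,o \right)} = -4 + 2 Z$ ($m{\left(Z,o \right)} = 4 Z - \left(4 + 0 + 2 Z\right) = 4 Z - \left(4 + 2 Z\right) = -4 + 2 Z$)
$\left(\frac{1}{C{\left(\frac{0}{-6} + \frac{m{\left(1,-2 \right)}}{-6} \right)} + 294}\right)^{2} = \left(\frac{1}{\left(\frac{0}{-6} + \frac{-4 + 2 \cdot 1}{-6}\right)^{2} + 294}\right)^{2} = \left(\frac{1}{\left(0 \left(- \frac{1}{6}\right) + \left(-4 + 2\right) \left(- \frac{1}{6}\right)\right)^{2} + 294}\right)^{2} = \left(\frac{1}{\left(0 - - \frac{1}{3}\right)^{2} + 294}\right)^{2} = \left(\frac{1}{\left(0 + \frac{1}{3}\right)^{2} + 294}\right)^{2} = \left(\frac{1}{\left(\frac{1}{3}\right)^{2} + 294}\right)^{2} = \left(\frac{1}{\frac{1}{9} + 294}\right)^{2} = \left(\frac{1}{\frac{2647}{9}}\right)^{2} = \left(\frac{9}{2647}\right)^{2} = \frac{81}{7006609}$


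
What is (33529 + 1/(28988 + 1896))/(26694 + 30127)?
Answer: 1035509637/1754859764 ≈ 0.59008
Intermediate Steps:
(33529 + 1/(28988 + 1896))/(26694 + 30127) = (33529 + 1/30884)/56821 = (33529 + 1/30884)*(1/56821) = (1035509637/30884)*(1/56821) = 1035509637/1754859764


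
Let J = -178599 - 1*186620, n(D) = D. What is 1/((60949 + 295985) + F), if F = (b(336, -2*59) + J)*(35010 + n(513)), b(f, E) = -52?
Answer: -1/12975164799 ≈ -7.7070e-11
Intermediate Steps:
J = -365219 (J = -178599 - 186620 = -365219)
F = -12975521733 (F = (-52 - 365219)*(35010 + 513) = -365271*35523 = -12975521733)
1/((60949 + 295985) + F) = 1/((60949 + 295985) - 12975521733) = 1/(356934 - 12975521733) = 1/(-12975164799) = -1/12975164799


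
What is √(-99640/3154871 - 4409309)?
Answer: I*√43886783273018747509/3154871 ≈ 2099.8*I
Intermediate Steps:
√(-99640/3154871 - 4409309) = √(-13910801193779/3154871) = I*√43886783273018747509/3154871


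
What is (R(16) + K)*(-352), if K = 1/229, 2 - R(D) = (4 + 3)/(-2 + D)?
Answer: -121264/229 ≈ -529.54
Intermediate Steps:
R(D) = 2 - 7/(-2 + D) (R(D) = 2 - (4 + 3)/(-2 + D) = 2 - 7/(-2 + D))
K = 1/229 ≈ 0.0043668
(R(16) + K)*(-352) = ((-11 + 2*16)/(-2 + 16) + 1/229)*(-352) = ((-11 + 32)/14 + 1/229)*(-352) = ((1/14)*21 + 1/229)*(-352) = (3/2 + 1/229)*(-352) = (689/458)*(-352) = -121264/229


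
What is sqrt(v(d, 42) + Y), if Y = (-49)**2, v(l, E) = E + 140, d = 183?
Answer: 3*sqrt(287) ≈ 50.823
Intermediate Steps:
v(l, E) = 140 + E
Y = 2401
sqrt(v(d, 42) + Y) = sqrt((140 + 42) + 2401) = sqrt(182 + 2401) = sqrt(2583) = 3*sqrt(287)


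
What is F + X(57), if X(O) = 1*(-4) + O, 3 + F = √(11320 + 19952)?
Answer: 50 + 2*√7818 ≈ 226.84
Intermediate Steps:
F = -3 + 2*√7818 (F = -3 + √(11320 + 19952) = -3 + √31272 = -3 + 2*√7818 ≈ 173.84)
X(O) = -4 + O
F + X(57) = (-3 + 2*√7818) + (-4 + 57) = (-3 + 2*√7818) + 53 = 50 + 2*√7818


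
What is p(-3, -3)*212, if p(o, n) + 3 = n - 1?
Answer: -1484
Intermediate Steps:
p(o, n) = -4 + n (p(o, n) = -3 + (n - 1) = -3 + (-1 + n) = -4 + n)
p(-3, -3)*212 = (-4 - 3)*212 = -7*212 = -1484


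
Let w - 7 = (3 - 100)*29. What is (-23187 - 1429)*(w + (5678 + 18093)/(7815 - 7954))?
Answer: 10186223880/139 ≈ 7.3282e+7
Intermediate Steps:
w = -2806 (w = 7 + (3 - 100)*29 = 7 - 97*29 = 7 - 2813 = -2806)
(-23187 - 1429)*(w + (5678 + 18093)/(7815 - 7954)) = (-23187 - 1429)*(-2806 + (5678 + 18093)/(7815 - 7954)) = -24616*(-2806 + 23771/(-139)) = -24616*(-2806 + 23771*(-1/139)) = -24616*(-2806 - 23771/139) = -24616*(-413805/139) = 10186223880/139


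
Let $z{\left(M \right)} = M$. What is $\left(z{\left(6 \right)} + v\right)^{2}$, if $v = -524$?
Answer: $268324$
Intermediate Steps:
$\left(z{\left(6 \right)} + v\right)^{2} = \left(6 - 524\right)^{2} = \left(-518\right)^{2} = 268324$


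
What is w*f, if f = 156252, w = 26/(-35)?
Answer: -4062552/35 ≈ -1.1607e+5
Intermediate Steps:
w = -26/35 (w = 26*(-1/35) = -26/35 ≈ -0.74286)
w*f = -26/35*156252 = -4062552/35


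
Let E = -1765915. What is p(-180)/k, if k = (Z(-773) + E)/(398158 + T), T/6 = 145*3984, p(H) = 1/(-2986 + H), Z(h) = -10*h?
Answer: 1932119/2783206855 ≈ 0.00069421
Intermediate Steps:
T = 3466080 (T = 6*(145*3984) = 6*577680 = 3466080)
k = -1758185/3864238 (k = (-10*(-773) - 1765915)/(398158 + 3466080) = (7730 - 1765915)/3864238 = -1758185*1/3864238 = -1758185/3864238 ≈ -0.45499)
p(-180)/k = 1/((-2986 - 180)*(-1758185/3864238)) = -3864238/1758185/(-3166) = -1/3166*(-3864238/1758185) = 1932119/2783206855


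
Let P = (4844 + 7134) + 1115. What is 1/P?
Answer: 1/13093 ≈ 7.6377e-5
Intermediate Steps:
P = 13093 (P = 11978 + 1115 = 13093)
1/P = 1/13093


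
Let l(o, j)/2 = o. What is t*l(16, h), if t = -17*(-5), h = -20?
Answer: 2720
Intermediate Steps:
l(o, j) = 2*o
t = 85
t*l(16, h) = 85*(2*16) = 85*32 = 2720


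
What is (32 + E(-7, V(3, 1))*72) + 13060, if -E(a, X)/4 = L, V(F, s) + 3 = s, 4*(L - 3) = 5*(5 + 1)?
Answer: 10068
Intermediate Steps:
L = 21/2 (L = 3 + (5*(5 + 1))/4 = 3 + (5*6)/4 = 3 + (1/4)*30 = 3 + 15/2 = 21/2 ≈ 10.500)
V(F, s) = -3 + s
E(a, X) = -42 (E(a, X) = -4*21/2 = -42)
(32 + E(-7, V(3, 1))*72) + 13060 = (32 - 42*72) + 13060 = (32 - 3024) + 13060 = -2992 + 13060 = 10068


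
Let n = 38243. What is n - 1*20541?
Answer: 17702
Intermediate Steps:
n - 1*20541 = 38243 - 1*20541 = 38243 - 20541 = 17702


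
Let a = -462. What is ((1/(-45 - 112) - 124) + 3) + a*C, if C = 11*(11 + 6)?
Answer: -13582856/157 ≈ -86515.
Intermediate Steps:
C = 187 (C = 11*17 = 187)
((1/(-45 - 112) - 124) + 3) + a*C = ((1/(-45 - 112) - 124) + 3) - 462*187 = ((1/(-157) - 124) + 3) - 86394 = ((-1/157 - 124) + 3) - 86394 = (-19469/157 + 3) - 86394 = -18998/157 - 86394 = -13582856/157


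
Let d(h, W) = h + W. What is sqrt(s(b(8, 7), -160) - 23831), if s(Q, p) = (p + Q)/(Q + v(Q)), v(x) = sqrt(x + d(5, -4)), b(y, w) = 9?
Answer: sqrt(-214630 - 23831*sqrt(10))/sqrt(9 + sqrt(10)) ≈ 154.41*I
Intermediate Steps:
d(h, W) = W + h
v(x) = sqrt(1 + x) (v(x) = sqrt(x + (-4 + 5)) = sqrt(x + 1) = sqrt(1 + x))
s(Q, p) = (Q + p)/(Q + sqrt(1 + Q)) (s(Q, p) = (p + Q)/(Q + sqrt(1 + Q)) = (Q + p)/(Q + sqrt(1 + Q)))
sqrt(s(b(8, 7), -160) - 23831) = sqrt((9 - 160)/(9 + sqrt(1 + 9)) - 23831) = sqrt(-151/(9 + sqrt(10)) - 23831) = sqrt(-23831 - 151/(9 + sqrt(10)))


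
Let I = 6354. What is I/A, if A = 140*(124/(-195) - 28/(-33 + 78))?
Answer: -371709/10304 ≈ -36.074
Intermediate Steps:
A = -20608/117 (A = 140*(124*(-1/195) - 28/45) = 140*(-124/195 - 28*1/45) = 140*(-124/195 - 28/45) = 140*(-736/585) = -20608/117 ≈ -176.14)
I/A = 6354/(-20608/117) = 6354*(-117/20608) = -371709/10304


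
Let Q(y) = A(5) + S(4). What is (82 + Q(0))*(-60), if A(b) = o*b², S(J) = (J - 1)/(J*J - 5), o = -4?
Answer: 11700/11 ≈ 1063.6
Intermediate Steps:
S(J) = (-1 + J)/(-5 + J²) (S(J) = (-1 + J)/(J² - 5) = (-1 + J)/(-5 + J²))
A(b) = -4*b²
Q(y) = -1097/11 (Q(y) = -4*5² + (-1 + 4)/(-5 + 4²) = -4*25 + 3/(-5 + 16) = -100 + 3/11 = -1097/11)
(82 + Q(0))*(-60) = (82 - 1097/11)*(-60) = -195/11*(-60) = 11700/11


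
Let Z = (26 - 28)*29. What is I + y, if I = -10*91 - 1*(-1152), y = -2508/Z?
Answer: 8272/29 ≈ 285.24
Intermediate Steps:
Z = -58 (Z = -2*29 = -58)
y = 1254/29 (y = -2508/(-58) = -2508*(-1/58) = 1254/29 ≈ 43.241)
I = 242 (I = -910 + 1152 = 242)
I + y = 242 + 1254/29 = 8272/29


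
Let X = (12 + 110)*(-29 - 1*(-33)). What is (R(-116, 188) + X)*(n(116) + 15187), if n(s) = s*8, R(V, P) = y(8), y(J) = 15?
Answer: 8105845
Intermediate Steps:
R(V, P) = 15
n(s) = 8*s
X = 488 (X = 122*(-29 + 33) = 122*4 = 488)
(R(-116, 188) + X)*(n(116) + 15187) = (15 + 488)*(8*116 + 15187) = 503*(928 + 15187) = 503*16115 = 8105845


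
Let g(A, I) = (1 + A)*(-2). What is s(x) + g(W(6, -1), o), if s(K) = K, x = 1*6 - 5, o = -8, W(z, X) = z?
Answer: -13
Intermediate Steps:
x = 1 (x = 6 - 5 = 1)
g(A, I) = -2 - 2*A
s(x) + g(W(6, -1), o) = 1 + (-2 - 2*6) = 1 + (-2 - 12) = 1 - 14 = -13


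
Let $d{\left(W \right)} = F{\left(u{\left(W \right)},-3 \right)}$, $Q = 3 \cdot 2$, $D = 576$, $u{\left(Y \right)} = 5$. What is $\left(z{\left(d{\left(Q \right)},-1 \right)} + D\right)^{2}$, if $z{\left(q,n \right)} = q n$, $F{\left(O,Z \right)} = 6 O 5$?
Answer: $181476$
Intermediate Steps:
$F{\left(O,Z \right)} = 30 O$
$Q = 6$
$d{\left(W \right)} = 150$ ($d{\left(W \right)} = 30 \cdot 5 = 150$)
$z{\left(q,n \right)} = n q$
$\left(z{\left(d{\left(Q \right)},-1 \right)} + D\right)^{2} = \left(\left(-1\right) 150 + 576\right)^{2} = \left(-150 + 576\right)^{2} = 426^{2} = 181476$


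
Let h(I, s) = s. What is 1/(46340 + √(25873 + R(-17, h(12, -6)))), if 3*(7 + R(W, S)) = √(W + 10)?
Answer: 3/(139020 + √3*√(77598 + I*√7)) ≈ 2.1505e-5 - 1.268e-12*I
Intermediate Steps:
R(W, S) = -7 + √(10 + W)/3 (R(W, S) = -7 + √(W + 10)/3 = -7 + √(10 + W)/3)
1/(46340 + √(25873 + R(-17, h(12, -6)))) = 1/(46340 + √(25873 + (-7 + √(10 - 17)/3))) = 1/(46340 + √(25873 + (-7 + √(-7)/3))) = 1/(46340 + √(25873 + (-7 + (I*√7)/3))) = 1/(46340 + √(25873 + (-7 + I*√7/3))) = 1/(46340 + √(25866 + I*√7/3))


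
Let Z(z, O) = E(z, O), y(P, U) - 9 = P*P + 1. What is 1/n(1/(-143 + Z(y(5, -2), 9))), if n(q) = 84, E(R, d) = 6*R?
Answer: 1/84 ≈ 0.011905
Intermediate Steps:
y(P, U) = 10 + P² (y(P, U) = 9 + (P*P + 1) = 9 + (P² + 1) = 9 + (1 + P²) = 10 + P²)
Z(z, O) = 6*z
1/n(1/(-143 + Z(y(5, -2), 9))) = 1/84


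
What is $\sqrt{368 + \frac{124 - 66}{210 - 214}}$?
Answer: $\frac{\sqrt{1414}}{2} \approx 18.802$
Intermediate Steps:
$\sqrt{368 + \frac{124 - 66}{210 - 214}} = \sqrt{368 + \frac{58}{-4}} = \sqrt{368 + 58 \left(- \frac{1}{4}\right)} = \sqrt{368 - \frac{29}{2}} = \sqrt{\frac{707}{2}} = \frac{\sqrt{1414}}{2}$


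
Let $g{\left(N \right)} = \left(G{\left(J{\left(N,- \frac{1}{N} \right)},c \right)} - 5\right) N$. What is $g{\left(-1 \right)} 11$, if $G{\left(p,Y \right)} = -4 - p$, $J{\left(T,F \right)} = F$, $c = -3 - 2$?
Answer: $110$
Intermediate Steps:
$c = -5$ ($c = -3 - 2 = -5$)
$g{\left(N \right)} = N \left(-9 + \frac{1}{N}\right)$ ($g{\left(N \right)} = \left(\left(-4 - - \frac{1}{N}\right) - 5\right) N = \left(\left(-4 + \frac{1}{N}\right) - 5\right) N = \left(-9 + \frac{1}{N}\right) N = N \left(-9 + \frac{1}{N}\right)$)
$g{\left(-1 \right)} 11 = \left(1 - -9\right) 11 = \left(1 + 9\right) 11 = 10 \cdot 11 = 110$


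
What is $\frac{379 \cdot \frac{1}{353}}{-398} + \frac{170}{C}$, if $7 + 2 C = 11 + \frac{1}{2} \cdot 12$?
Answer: $\frac{4776417}{140494} \approx 33.997$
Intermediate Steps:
$C = 5$ ($C = - \frac{7}{2} + \frac{11 + \frac{1}{2} \cdot 12}{2} = - \frac{7}{2} + \frac{11 + 6}{2} = - \frac{7}{2} + \frac{1}{2} \cdot 17 = - \frac{7}{2} + \frac{17}{2} = 5$)
$\frac{379 \cdot \frac{1}{353}}{-398} + \frac{170}{C} = \frac{379 \cdot \frac{1}{353}}{-398} + \frac{170}{5} = 379 \cdot \frac{1}{353} \left(- \frac{1}{398}\right) + 170 \cdot \frac{1}{5} = \frac{379}{353} \left(- \frac{1}{398}\right) + 34 = - \frac{379}{140494} + 34 = \frac{4776417}{140494}$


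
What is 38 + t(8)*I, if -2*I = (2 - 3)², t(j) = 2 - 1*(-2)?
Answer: 36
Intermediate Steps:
t(j) = 4 (t(j) = 2 + 2 = 4)
I = -½ (I = -(2 - 3)²/2 = -½*(-1)² = -½*1 = -½ ≈ -0.50000)
38 + t(8)*I = 38 + 4*(-½) = 38 - 2 = 36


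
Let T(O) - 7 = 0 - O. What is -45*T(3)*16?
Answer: -2880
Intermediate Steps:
T(O) = 7 - O (T(O) = 7 + (0 - O) = 7 - O)
-45*T(3)*16 = -45*(7 - 1*3)*16 = -45*(7 - 3)*16 = -45*4*16 = -180*16 = -2880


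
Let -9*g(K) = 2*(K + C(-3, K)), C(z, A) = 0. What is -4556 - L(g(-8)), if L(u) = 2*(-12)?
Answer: -4532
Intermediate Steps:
g(K) = -2*K/9 (g(K) = -2*(K + 0)/9 = -2*K/9)
L(u) = -24
-4556 - L(g(-8)) = -4556 - 1*(-24) = -4556 + 24 = -4532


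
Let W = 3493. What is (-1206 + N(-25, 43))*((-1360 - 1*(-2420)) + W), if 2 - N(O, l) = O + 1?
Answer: -5372540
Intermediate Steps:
N(O, l) = 1 - O (N(O, l) = 2 - (O + 1) = 2 - (1 + O) = 2 + (-1 - O) = 1 - O)
(-1206 + N(-25, 43))*((-1360 - 1*(-2420)) + W) = (-1206 + (1 - 1*(-25)))*((-1360 - 1*(-2420)) + 3493) = (-1206 + (1 + 25))*((-1360 + 2420) + 3493) = (-1206 + 26)*(1060 + 3493) = -1180*4553 = -5372540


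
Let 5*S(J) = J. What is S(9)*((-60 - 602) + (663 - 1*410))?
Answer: -3681/5 ≈ -736.20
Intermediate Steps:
S(J) = J/5
S(9)*((-60 - 602) + (663 - 1*410)) = ((1/5)*9)*((-60 - 602) + (663 - 1*410)) = 9*(-662 + (663 - 410))/5 = 9*(-662 + 253)/5 = (9/5)*(-409) = -3681/5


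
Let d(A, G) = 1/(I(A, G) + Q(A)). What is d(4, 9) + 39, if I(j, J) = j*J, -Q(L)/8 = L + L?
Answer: 1091/28 ≈ 38.964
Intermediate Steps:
Q(L) = -16*L (Q(L) = -8*(L + L) = -16*L)
I(j, J) = J*j
d(A, G) = 1/(-16*A + A*G) (d(A, G) = 1/(G*A - 16*A) = 1/(A*G - 16*A) = 1/(-16*A + A*G))
d(4, 9) + 39 = 1/(4*(-16 + 9)) + 39 = (1/4)/(-7) + 39 = (1/4)*(-1/7) + 39 = -1/28 + 39 = 1091/28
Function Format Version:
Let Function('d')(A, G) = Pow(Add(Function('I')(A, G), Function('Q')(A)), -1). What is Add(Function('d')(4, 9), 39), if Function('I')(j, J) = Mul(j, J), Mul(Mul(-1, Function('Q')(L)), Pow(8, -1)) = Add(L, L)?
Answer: Rational(1091, 28) ≈ 38.964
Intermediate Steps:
Function('Q')(L) = Mul(-16, L) (Function('Q')(L) = Mul(-8, Add(L, L)) = Mul(-8, Mul(2, L)) = Mul(-16, L))
Function('I')(j, J) = Mul(J, j)
Function('d')(A, G) = Pow(Add(Mul(-16, A), Mul(A, G)), -1) (Function('d')(A, G) = Pow(Add(Mul(G, A), Mul(-16, A)), -1) = Pow(Add(Mul(A, G), Mul(-16, A)), -1) = Pow(Add(Mul(-16, A), Mul(A, G)), -1))
Add(Function('d')(4, 9), 39) = Add(Mul(Pow(4, -1), Pow(Add(-16, 9), -1)), 39) = Add(Mul(Rational(1, 4), Pow(-7, -1)), 39) = Add(Mul(Rational(1, 4), Rational(-1, 7)), 39) = Add(Rational(-1, 28), 39) = Rational(1091, 28)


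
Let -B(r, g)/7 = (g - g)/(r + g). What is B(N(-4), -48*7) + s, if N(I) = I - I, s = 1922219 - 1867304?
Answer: 54915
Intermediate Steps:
s = 54915
N(I) = 0
B(r, g) = 0 (B(r, g) = -7*(g - g)/(r + g) = -0/(g + r) = -7*0 = 0)
B(N(-4), -48*7) + s = 0 + 54915 = 54915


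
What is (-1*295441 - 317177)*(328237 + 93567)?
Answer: -258404722872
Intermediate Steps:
(-1*295441 - 317177)*(328237 + 93567) = (-295441 - 317177)*421804 = -612618*421804 = -258404722872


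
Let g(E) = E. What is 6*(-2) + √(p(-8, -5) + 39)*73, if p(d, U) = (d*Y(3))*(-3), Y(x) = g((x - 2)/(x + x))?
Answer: -12 + 73*√43 ≈ 466.69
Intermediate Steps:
Y(x) = (-2 + x)/(2*x) (Y(x) = (x - 2)/(x + x) = (-2 + x)/((2*x)) = (-2 + x)*(1/(2*x)) = (-2 + x)/(2*x))
p(d, U) = -d/2 (p(d, U) = (d*((½)*(-2 + 3)/3))*(-3) = (d*((½)*(⅓)*1))*(-3) = (d*(⅙))*(-3) = (d/6)*(-3) = -d/2)
6*(-2) + √(p(-8, -5) + 39)*73 = 6*(-2) + √(-½*(-8) + 39)*73 = -12 + √(4 + 39)*73 = -12 + √43*73 = -12 + 73*√43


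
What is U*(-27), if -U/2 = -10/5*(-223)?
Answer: 24084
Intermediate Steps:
U = -892 (U = -2*(-10/5)*(-223) = -2*(-10*⅕)*(-223) = -(-4)*(-223) = -2*446 = -892)
U*(-27) = -892*(-27) = 24084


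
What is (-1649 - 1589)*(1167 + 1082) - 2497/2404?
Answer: -17506560345/2404 ≈ -7.2823e+6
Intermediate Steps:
(-1649 - 1589)*(1167 + 1082) - 2497/2404 = -3238*2249 - 2497*1/2404 = -7282262 - 2497/2404 = -17506560345/2404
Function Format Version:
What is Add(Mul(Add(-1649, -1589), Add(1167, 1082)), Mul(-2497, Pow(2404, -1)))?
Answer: Rational(-17506560345, 2404) ≈ -7.2823e+6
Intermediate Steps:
Add(Mul(Add(-1649, -1589), Add(1167, 1082)), Mul(-2497, Pow(2404, -1))) = Add(Mul(-3238, 2249), Mul(-2497, Rational(1, 2404))) = Add(-7282262, Rational(-2497, 2404)) = Rational(-17506560345, 2404)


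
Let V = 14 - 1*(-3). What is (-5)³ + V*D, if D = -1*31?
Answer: -652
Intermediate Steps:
D = -31
V = 17 (V = 14 + 3 = 17)
(-5)³ + V*D = (-5)³ + 17*(-31) = -125 - 527 = -652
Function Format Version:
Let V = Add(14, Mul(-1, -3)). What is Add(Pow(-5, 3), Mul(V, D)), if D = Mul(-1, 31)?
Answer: -652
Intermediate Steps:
D = -31
V = 17 (V = Add(14, 3) = 17)
Add(Pow(-5, 3), Mul(V, D)) = Add(Pow(-5, 3), Mul(17, -31)) = Add(-125, -527) = -652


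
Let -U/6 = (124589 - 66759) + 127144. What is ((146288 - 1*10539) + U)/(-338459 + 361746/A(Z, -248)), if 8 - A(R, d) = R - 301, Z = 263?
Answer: 22404185/7603684 ≈ 2.9465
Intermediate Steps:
U = -1109844 (U = -6*((124589 - 66759) + 127144) = -6*(57830 + 127144) = -6*184974 = -1109844)
A(R, d) = 309 - R (A(R, d) = 8 - (R - 301) = 8 - (-301 + R) = 8 + (301 - R) = 309 - R)
((146288 - 1*10539) + U)/(-338459 + 361746/A(Z, -248)) = ((146288 - 1*10539) - 1109844)/(-338459 + 361746/(309 - 1*263)) = ((146288 - 10539) - 1109844)/(-338459 + 361746/(309 - 263)) = (135749 - 1109844)/(-338459 + 361746/46) = -974095/(-338459 + 361746*(1/46)) = -974095/(-338459 + 180873/23) = -974095/(-7603684/23) = -974095*(-23/7603684) = 22404185/7603684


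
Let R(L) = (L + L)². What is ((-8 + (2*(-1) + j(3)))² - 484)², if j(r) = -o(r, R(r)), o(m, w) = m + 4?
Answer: 38025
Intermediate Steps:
R(L) = 4*L² (R(L) = (2*L)² = 4*L²)
o(m, w) = 4 + m
j(r) = -4 - r (j(r) = -(4 + r) = -4 - r)
((-8 + (2*(-1) + j(3)))² - 484)² = ((-8 + (2*(-1) + (-4 - 1*3)))² - 484)² = ((-8 + (-2 + (-4 - 3)))² - 484)² = ((-8 + (-2 - 7))² - 484)² = ((-8 - 9)² - 484)² = ((-17)² - 484)² = (289 - 484)² = (-195)² = 38025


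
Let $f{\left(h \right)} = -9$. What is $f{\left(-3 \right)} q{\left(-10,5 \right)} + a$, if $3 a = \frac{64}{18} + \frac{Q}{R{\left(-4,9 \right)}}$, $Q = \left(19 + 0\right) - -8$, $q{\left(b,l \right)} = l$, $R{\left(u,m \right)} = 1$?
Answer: $- \frac{940}{27} \approx -34.815$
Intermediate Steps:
$Q = 27$ ($Q = 19 + 8 = 27$)
$a = \frac{275}{27}$ ($a = \frac{\frac{64}{18} + \frac{27}{1}}{3} = \frac{64 \cdot \frac{1}{18} + 27 \cdot 1}{3} = \frac{\frac{32}{9} + 27}{3} = \frac{1}{3} \cdot \frac{275}{9} = \frac{275}{27} \approx 10.185$)
$f{\left(-3 \right)} q{\left(-10,5 \right)} + a = \left(-9\right) 5 + \frac{275}{27} = -45 + \frac{275}{27} = - \frac{940}{27}$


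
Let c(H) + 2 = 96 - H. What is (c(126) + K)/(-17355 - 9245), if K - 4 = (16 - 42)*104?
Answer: 683/6650 ≈ 0.10271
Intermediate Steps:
c(H) = 94 - H (c(H) = -2 + (96 - H) = 94 - H)
K = -2700 (K = 4 + (16 - 42)*104 = 4 - 26*104 = 4 - 2704 = -2700)
(c(126) + K)/(-17355 - 9245) = ((94 - 1*126) - 2700)/(-17355 - 9245) = ((94 - 126) - 2700)/(-26600) = (-32 - 2700)*(-1/26600) = -2732*(-1/26600) = 683/6650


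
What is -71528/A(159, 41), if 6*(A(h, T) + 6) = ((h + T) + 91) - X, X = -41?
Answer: -53646/37 ≈ -1449.9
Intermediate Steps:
A(h, T) = 16 + T/6 + h/6 (A(h, T) = -6 + (((h + T) + 91) - 1*(-41))/6 = -6 + (((T + h) + 91) + 41)/6 = -6 + ((91 + T + h) + 41)/6 = -6 + (132 + T + h)/6 = -6 + (22 + T/6 + h/6) = 16 + T/6 + h/6)
-71528/A(159, 41) = -71528/(16 + (1/6)*41 + (1/6)*159) = -71528/(16 + 41/6 + 53/2) = -71528/148/3 = -71528*3/148 = -53646/37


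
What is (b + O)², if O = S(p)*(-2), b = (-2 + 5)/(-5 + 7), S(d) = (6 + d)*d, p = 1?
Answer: 625/4 ≈ 156.25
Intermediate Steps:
S(d) = d*(6 + d)
b = 3/2 ≈ 1.5000
O = -14 (O = (1*(6 + 1))*(-2) = (1*7)*(-2) = 7*(-2) = -14)
(b + O)² = (3/2 - 14)² = (-25/2)² = 625/4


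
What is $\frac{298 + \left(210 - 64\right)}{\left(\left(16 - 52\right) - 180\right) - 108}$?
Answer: $- \frac{37}{27} \approx -1.3704$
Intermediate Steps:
$\frac{298 + \left(210 - 64\right)}{\left(\left(16 - 52\right) - 180\right) - 108} = \frac{298 + 146}{\left(\left(16 - 52\right) - 180\right) - 108} = \frac{444}{\left(-36 - 180\right) - 108} = \frac{444}{-216 - 108} = \frac{444}{-324} = 444 \left(- \frac{1}{324}\right) = - \frac{37}{27}$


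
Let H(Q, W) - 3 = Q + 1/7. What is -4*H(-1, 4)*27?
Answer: -1620/7 ≈ -231.43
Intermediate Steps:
H(Q, W) = 22/7 + Q (H(Q, W) = 3 + (Q + 1/7) = 3 + (Q + 1*(⅐)) = 3 + (Q + ⅐) = 3 + (⅐ + Q) = 22/7 + Q)
-4*H(-1, 4)*27 = -4*(22/7 - 1)*27 = -4*15/7*27 = -60/7*27 = -1620/7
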